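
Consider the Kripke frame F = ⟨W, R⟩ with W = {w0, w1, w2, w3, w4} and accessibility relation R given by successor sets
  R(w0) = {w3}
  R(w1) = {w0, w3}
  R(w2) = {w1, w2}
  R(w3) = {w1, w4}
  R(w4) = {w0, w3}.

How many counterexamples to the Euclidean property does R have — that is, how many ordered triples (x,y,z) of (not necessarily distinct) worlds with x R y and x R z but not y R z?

Enumerating: (w0,w3,w3), (w1,w0,w0), (w1,w3,w0), (w1,w3,w3), (w2,w1,w1), (w2,w1,w2), (w3,w1,w1), (w3,w1,w4), (w3,w4,w1), (w3,w4,w4), (w4,w0,w0), (w4,w3,w0), (w4,w3,w3).

13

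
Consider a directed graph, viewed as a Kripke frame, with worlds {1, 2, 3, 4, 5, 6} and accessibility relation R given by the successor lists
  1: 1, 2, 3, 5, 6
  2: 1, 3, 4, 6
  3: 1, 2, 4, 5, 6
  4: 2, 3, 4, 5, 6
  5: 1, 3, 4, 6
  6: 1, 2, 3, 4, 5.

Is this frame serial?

Serial: yes — every world has a successor (e.g. 1 R 1).

Yes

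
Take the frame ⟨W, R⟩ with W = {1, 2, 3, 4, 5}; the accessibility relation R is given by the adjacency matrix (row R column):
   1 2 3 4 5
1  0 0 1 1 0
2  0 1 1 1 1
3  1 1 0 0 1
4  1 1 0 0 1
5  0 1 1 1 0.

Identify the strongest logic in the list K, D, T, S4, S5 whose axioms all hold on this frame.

Serial (axiom D): yes — every world has a successor (e.g. 1 R 3).
Reflexive (axiom T): no — 1 is not related to itself.
Transitive (axiom 4): no — 1 R 3 and 3 R 2, but not 1 R 2.
Euclidean (axiom 5): no — 1 R 3 and 1 R 4, but not 3 R 4.
So F validates K, D; T would additionally require R to be reflexive. The strongest is D.

D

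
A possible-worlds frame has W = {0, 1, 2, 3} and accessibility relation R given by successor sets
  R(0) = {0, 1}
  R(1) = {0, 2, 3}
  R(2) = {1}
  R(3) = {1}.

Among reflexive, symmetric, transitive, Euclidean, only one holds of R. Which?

Reflexive: no — 1 is not related to itself.
Symmetric: yes — every pair in R has its reverse in R.
Transitive: no — 0 R 1 and 1 R 2, but not 0 R 2.
Euclidean: no — 1 R 0 and 1 R 2, but not 0 R 2.
Only symmetric holds.

symmetric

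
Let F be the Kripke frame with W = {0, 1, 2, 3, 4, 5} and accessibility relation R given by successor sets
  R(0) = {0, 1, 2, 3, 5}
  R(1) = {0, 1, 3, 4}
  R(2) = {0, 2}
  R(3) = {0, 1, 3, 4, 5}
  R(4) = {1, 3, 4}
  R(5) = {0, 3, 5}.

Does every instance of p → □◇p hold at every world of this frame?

The schema B characterises exactly the symmetric frames.
Symmetric: yes — every pair in R has its reverse in R.

Yes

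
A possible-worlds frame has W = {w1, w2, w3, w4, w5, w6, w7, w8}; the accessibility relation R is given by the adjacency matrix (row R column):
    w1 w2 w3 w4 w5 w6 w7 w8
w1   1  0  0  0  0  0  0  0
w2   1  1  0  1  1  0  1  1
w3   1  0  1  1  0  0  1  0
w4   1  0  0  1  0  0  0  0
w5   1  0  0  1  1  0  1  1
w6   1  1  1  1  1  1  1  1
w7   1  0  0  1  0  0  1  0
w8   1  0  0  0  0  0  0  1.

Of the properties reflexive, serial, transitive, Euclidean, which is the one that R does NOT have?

Euclidean

Reflexive: yes — every world is R-related to itself.
Serial: yes — every world has a successor (e.g. w1 R w1).
Transitive: yes — every two-step R-path is closed by a direct edge.
Euclidean: no — w2 R w1 and w2 R w4, but not w1 R w4.
Only Euclidean fails.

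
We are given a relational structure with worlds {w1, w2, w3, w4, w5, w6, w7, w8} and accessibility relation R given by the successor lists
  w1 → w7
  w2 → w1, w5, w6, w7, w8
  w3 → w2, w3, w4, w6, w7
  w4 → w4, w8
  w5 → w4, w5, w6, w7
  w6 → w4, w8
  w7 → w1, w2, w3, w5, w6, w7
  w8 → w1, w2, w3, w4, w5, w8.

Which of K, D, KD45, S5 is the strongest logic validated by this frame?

D

Serial (axiom D): yes — every world has a successor (e.g. w1 R w7).
Euclidean (axiom 5): no — w2 R w1 and w2 R w5, but not w1 R w5.
Transitive (axiom 4): no — w1 R w7 and w7 R w2, but not w1 R w2.
Reflexive (axiom T): no — w1 is not related to itself.
So F validates K, D; KD45 would additionally require R to be Euclidean and transitive. The strongest is D.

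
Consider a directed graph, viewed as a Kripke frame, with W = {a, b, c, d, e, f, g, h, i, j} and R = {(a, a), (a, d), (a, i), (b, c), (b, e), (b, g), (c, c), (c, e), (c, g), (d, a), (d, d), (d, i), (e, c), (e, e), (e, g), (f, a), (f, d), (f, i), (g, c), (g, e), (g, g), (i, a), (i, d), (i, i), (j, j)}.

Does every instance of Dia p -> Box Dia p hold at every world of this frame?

Yes

Axiom 5 corresponds to the accessibility relation being Euclidean.
Euclidean: yes — any two successors of a common world are R-related.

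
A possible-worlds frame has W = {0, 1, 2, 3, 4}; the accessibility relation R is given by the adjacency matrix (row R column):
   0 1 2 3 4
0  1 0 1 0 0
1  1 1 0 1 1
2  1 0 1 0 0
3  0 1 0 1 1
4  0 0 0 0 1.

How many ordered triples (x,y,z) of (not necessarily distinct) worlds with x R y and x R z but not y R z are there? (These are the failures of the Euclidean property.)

9

Enumerating: (1,0,1), (1,0,3), (1,0,4), (1,3,0), (1,4,0), (1,4,1), (1,4,3), (3,4,1), (3,4,3).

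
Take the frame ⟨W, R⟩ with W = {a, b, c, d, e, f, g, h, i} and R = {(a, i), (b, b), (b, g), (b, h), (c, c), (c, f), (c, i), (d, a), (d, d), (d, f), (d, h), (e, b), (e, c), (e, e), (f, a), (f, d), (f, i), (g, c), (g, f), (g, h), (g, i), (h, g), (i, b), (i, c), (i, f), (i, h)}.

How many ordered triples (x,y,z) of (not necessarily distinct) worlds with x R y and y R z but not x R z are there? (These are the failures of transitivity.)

Enumerating: (a,i,b), (a,i,c), (a,i,f), (a,i,h), (b,g,c), (b,g,f), (b,g,i), (c,f,a), (c,f,d), (c,i,b), (c,i,h), (d,a,i), … and 26 more.
Total: 38.

38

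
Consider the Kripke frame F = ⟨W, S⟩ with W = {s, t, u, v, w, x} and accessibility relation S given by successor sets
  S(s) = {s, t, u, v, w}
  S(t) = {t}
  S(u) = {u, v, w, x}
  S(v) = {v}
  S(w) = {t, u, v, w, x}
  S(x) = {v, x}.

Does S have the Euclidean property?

No

Euclidean: no — s S t and s S u, but not t S u.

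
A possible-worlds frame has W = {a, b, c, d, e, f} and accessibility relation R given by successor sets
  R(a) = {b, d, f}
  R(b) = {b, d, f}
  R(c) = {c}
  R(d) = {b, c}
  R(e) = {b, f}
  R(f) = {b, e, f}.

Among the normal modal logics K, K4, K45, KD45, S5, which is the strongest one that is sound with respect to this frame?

K

Transitive (axiom 4): no — a R d and d R c, but not a R c.
Euclidean (axiom 5): no — a R d and a R f, but not d R f.
Serial (axiom D): yes — every world has a successor (e.g. a R b).
Reflexive (axiom T): no — a is not related to itself.
So F validates K; K4 would additionally require R to be transitive. The strongest is K.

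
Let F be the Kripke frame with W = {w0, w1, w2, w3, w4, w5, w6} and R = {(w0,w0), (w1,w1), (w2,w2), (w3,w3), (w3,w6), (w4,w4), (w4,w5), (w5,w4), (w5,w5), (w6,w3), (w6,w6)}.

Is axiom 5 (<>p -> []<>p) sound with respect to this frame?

The schema 5 characterises exactly the Euclidean frames.
Euclidean: yes — any two successors of a common world are R-related.

Yes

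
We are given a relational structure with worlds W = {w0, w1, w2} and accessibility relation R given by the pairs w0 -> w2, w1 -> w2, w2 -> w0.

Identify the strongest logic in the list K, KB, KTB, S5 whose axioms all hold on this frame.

Symmetric (axiom B): no — w1 R w2 but not w2 R w1.
Reflexive (axiom T): no — w0 is not related to itself.
Euclidean (axiom 5): no — w0 R w2 and w0 R w2, but not w2 R w2.
So F validates K; KB would additionally require R to be symmetric. The strongest is K.

K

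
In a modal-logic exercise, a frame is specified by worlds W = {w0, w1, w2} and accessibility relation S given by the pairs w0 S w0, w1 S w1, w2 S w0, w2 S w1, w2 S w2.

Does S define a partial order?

Reflexive: yes — every world is S-related to itself.
Transitive: yes — every two-step S-path is closed by a direct edge.
Antisymmetric: yes — no distinct pair is related both ways.
So S is a partial order.

Yes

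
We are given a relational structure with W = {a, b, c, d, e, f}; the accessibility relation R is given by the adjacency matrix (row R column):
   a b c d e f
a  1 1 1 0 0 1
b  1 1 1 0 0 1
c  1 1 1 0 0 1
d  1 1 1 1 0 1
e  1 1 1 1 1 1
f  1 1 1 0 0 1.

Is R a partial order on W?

No

Reflexive: yes — every world is R-related to itself.
Transitive: yes — every two-step R-path is closed by a direct edge.
Antisymmetric: no — a R b and b R a with a ≠ b.
So R is not a partial order.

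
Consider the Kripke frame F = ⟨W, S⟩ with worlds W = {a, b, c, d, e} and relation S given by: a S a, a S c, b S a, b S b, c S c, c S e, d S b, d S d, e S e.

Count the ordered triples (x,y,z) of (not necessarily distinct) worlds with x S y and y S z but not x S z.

Enumerating: (a,c,e), (b,a,c), (d,b,a).

3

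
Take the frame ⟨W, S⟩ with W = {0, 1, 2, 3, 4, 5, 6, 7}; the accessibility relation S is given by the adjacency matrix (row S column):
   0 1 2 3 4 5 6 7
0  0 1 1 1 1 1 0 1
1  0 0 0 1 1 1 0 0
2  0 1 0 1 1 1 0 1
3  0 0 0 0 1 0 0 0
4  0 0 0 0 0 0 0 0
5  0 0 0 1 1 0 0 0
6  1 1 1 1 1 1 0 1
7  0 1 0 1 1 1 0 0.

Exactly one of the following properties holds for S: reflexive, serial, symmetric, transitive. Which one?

transitive

Reflexive: no — 0 is not related to itself.
Serial: no — 4 has no S-successor.
Symmetric: no — 0 S 1 but not 1 S 0.
Transitive: yes — every two-step S-path is closed by a direct edge.
Only transitive holds.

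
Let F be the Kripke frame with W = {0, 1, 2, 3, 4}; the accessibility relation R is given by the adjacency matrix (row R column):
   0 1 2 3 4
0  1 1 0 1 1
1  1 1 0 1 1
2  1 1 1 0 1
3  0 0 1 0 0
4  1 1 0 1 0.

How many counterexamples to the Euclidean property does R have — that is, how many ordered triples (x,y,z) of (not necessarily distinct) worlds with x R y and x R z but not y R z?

Enumerating: (0,3,0), (0,3,1), (0,3,3), (0,3,4), (0,4,4), (1,3,0), (1,3,1), (1,3,3), (1,3,4), (1,4,4), (2,0,2), (2,1,2), (2,4,2), (2,4,4), (4,3,0), (4,3,1), (4,3,3).

17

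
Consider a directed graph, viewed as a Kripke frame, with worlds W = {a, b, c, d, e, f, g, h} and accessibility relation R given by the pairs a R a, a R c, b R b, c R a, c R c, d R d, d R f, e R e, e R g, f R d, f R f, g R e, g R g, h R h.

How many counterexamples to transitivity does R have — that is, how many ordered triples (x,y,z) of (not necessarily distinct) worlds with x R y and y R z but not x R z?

R is transitive; there are no such tuples.

0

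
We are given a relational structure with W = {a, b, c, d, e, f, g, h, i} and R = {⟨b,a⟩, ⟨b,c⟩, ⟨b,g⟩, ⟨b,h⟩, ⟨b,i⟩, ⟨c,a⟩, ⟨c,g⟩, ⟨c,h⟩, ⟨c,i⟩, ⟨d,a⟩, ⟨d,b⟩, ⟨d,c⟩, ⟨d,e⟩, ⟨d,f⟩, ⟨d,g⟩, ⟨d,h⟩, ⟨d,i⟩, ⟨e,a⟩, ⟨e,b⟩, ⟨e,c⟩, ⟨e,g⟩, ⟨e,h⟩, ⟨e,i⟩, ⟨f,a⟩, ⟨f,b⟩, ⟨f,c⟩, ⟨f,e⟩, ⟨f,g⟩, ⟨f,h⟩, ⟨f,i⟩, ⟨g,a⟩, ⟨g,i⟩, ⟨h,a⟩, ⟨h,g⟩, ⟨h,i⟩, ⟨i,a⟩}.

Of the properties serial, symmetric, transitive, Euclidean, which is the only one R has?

Serial: no — a has no R-successor.
Symmetric: no — b R a but not a R b.
Transitive: yes — every two-step R-path is closed by a direct edge.
Euclidean: no — b R a and b R c, but not a R c.
Only transitive holds.

transitive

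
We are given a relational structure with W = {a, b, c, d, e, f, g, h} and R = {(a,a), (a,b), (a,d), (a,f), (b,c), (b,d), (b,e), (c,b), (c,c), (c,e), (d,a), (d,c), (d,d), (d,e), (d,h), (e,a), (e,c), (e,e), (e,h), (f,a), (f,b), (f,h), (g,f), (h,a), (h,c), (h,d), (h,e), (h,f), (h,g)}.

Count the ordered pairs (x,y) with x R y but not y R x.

Enumerating: (a,b), (b,d), (b,e), (d,c), (d,e), (e,a), (f,b), (g,f), (h,a), (h,c), (h,g).

11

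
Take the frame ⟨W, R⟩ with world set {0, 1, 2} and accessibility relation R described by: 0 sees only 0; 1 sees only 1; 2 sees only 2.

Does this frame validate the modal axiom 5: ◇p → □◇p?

Yes

By correspondence theory, 5 is valid on a frame iff R is Euclidean.
Euclidean: yes — any two successors of a common world are R-related.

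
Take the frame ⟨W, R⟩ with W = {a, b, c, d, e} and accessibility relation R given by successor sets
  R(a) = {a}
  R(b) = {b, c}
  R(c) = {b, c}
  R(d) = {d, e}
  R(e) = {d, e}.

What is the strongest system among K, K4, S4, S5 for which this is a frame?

Transitive (axiom 4): yes — every two-step R-path is closed by a direct edge.
Reflexive (axiom T): yes — every world is R-related to itself.
Euclidean (axiom 5): yes — any two successors of a common world are R-related.
So F validates K, K4, S4, S5. The strongest is S5.

S5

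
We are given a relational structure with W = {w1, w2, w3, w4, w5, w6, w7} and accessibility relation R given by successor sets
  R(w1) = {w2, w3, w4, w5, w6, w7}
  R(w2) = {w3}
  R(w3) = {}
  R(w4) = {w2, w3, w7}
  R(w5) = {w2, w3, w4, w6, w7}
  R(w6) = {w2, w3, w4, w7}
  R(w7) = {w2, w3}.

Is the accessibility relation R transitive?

Transitive: yes — every two-step R-path is closed by a direct edge.

Yes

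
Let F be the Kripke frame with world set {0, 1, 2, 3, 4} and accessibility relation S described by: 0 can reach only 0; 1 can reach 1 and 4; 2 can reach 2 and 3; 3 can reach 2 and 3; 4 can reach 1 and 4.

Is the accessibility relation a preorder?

Yes

Reflexive: yes — every world is S-related to itself.
Transitive: yes — every two-step S-path is closed by a direct edge.
So S is a preorder.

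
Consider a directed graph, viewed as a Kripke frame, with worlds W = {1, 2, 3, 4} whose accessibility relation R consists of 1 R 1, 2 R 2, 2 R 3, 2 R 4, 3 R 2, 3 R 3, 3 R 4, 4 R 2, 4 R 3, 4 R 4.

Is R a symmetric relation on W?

Yes

Symmetric: yes — every pair in R has its reverse in R.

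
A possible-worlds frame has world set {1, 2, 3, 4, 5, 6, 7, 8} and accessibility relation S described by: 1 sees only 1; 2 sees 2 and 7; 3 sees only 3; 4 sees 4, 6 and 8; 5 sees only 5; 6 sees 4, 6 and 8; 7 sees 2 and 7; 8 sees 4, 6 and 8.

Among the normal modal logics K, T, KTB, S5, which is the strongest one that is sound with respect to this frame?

Reflexive (axiom T): yes — every world is S-related to itself.
Symmetric (axiom B): yes — every pair in S has its reverse in S.
Euclidean (axiom 5): yes — any two successors of a common world are S-related.
So F validates K, T, KTB, S5. The strongest is S5.

S5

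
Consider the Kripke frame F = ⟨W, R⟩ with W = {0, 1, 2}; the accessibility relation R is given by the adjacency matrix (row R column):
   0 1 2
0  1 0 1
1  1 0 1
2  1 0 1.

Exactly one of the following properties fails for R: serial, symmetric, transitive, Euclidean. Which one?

symmetric

Serial: yes — every world has a successor (e.g. 0 R 0).
Symmetric: no — 1 R 0 but not 0 R 1.
Transitive: yes — every two-step R-path is closed by a direct edge.
Euclidean: yes — any two successors of a common world are R-related.
Only symmetric fails.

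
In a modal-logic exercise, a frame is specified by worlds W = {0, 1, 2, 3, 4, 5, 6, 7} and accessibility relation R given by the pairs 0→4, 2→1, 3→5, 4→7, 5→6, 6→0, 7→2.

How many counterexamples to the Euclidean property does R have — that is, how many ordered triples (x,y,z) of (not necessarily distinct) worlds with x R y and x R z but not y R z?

Enumerating: (0,4,4), (2,1,1), (3,5,5), (4,7,7), (5,6,6), (6,0,0), (7,2,2).

7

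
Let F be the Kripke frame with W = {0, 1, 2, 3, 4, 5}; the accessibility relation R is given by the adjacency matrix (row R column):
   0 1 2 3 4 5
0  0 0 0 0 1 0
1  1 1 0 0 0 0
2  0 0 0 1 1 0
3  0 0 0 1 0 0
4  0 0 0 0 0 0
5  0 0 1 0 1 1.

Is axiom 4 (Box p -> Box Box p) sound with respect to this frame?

No

Axiom 4 corresponds to the accessibility relation being transitive.
Transitive: no — 1 R 0 and 0 R 4, but not 1 R 4.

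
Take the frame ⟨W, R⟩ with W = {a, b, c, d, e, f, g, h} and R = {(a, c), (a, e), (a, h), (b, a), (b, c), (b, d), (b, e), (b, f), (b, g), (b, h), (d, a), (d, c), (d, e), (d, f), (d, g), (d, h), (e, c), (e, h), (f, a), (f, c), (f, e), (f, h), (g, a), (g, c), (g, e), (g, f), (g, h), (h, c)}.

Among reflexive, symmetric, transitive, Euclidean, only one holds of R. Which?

transitive

Reflexive: no — a is not related to itself.
Symmetric: no — a R c but not c R a.
Transitive: yes — every two-step R-path is closed by a direct edge.
Euclidean: no — a R c and a R e, but not c R e.
Only transitive holds.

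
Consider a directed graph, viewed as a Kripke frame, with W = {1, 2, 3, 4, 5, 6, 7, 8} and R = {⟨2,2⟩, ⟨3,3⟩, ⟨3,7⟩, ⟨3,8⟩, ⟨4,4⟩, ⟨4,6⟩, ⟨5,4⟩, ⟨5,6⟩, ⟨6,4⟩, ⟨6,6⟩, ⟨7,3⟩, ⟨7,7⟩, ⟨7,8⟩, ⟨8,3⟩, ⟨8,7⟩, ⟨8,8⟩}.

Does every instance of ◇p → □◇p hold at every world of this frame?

The schema 5 characterises exactly the Euclidean frames.
Euclidean: yes — any two successors of a common world are R-related.

Yes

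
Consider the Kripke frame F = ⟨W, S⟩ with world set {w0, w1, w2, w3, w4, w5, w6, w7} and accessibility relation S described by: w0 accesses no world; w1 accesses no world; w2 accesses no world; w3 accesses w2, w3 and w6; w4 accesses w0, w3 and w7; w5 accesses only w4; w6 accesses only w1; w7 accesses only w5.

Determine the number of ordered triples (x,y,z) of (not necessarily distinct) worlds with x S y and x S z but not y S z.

17

Enumerating: (w3,w2,w2), (w3,w2,w3), (w3,w2,w6), (w3,w6,w2), (w3,w6,w3), (w3,w6,w6), (w4,w0,w0), (w4,w0,w3), (w4,w0,w7), (w4,w3,w0), (w4,w3,w7), (w4,w7,w0), (w4,w7,w3), (w4,w7,w7), (w5,w4,w4), (w6,w1,w1), (w7,w5,w5).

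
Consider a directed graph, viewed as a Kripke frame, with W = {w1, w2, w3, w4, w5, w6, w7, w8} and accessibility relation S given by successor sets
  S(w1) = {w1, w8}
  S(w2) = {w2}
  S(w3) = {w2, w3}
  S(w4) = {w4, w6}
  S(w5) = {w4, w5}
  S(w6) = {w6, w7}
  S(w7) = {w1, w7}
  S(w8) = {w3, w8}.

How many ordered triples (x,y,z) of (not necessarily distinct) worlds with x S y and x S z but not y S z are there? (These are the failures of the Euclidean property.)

Enumerating: (w1,w8,w1), (w3,w2,w3), (w4,w6,w4), (w5,w4,w5), (w6,w7,w6), (w7,w1,w7), (w8,w3,w8).

7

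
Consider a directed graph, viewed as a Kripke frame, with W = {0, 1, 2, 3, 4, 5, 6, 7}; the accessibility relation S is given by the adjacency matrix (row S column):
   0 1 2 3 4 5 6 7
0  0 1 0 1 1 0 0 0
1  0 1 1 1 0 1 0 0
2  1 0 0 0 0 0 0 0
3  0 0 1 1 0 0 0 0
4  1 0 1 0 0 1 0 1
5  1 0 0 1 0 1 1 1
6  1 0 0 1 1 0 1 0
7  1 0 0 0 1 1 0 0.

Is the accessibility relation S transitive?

No

Transitive: no — 0 S 1 and 1 S 2, but not 0 S 2.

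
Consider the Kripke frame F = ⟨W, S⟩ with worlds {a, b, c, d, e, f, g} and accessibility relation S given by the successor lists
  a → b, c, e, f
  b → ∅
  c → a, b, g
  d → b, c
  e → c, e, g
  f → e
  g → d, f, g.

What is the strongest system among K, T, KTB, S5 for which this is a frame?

K

Reflexive (axiom T): no — a is not related to itself.
Symmetric (axiom B): no — a S b but not b S a.
Euclidean (axiom 5): no — a S b and a S c, but not b S c.
So F validates K; T would additionally require S to be reflexive. The strongest is K.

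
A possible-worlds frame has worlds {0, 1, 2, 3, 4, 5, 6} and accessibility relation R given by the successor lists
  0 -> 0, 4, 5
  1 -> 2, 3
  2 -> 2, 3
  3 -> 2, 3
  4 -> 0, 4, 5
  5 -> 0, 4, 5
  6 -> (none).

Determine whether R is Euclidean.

Yes

Euclidean: yes — any two successors of a common world are R-related.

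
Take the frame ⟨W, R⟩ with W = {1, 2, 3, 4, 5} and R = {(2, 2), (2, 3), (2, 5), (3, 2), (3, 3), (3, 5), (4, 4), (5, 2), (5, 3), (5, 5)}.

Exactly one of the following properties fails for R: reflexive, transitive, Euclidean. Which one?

reflexive

Reflexive: no — 1 is not related to itself.
Transitive: yes — every two-step R-path is closed by a direct edge.
Euclidean: yes — any two successors of a common world are R-related.
Only reflexive fails.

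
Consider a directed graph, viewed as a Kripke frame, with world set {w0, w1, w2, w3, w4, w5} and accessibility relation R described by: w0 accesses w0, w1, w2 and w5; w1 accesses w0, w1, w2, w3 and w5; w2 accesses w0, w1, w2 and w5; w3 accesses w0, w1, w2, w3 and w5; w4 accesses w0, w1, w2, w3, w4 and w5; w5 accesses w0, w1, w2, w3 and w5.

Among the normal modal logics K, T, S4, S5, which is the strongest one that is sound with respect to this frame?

T

Reflexive (axiom T): yes — every world is R-related to itself.
Transitive (axiom 4): no — w0 R w1 and w1 R w3, but not w0 R w3.
Euclidean (axiom 5): no — w1 R w0 and w1 R w3, but not w0 R w3.
So F validates K, T; S4 would additionally require R to be transitive. The strongest is T.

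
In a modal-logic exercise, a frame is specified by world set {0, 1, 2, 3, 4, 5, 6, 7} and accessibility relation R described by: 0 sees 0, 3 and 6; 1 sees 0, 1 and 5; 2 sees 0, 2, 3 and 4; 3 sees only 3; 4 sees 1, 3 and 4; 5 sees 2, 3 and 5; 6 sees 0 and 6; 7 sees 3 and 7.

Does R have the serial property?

Serial: yes — every world has a successor (e.g. 0 R 0).

Yes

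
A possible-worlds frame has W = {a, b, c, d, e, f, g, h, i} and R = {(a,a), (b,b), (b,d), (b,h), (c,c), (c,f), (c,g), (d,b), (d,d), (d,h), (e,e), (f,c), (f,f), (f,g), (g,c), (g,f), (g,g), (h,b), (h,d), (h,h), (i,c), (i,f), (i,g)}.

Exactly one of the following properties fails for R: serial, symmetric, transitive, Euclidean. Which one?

symmetric

Serial: yes — every world has a successor (e.g. a R a).
Symmetric: no — i R c but not c R i.
Transitive: yes — every two-step R-path is closed by a direct edge.
Euclidean: yes — any two successors of a common world are R-related.
Only symmetric fails.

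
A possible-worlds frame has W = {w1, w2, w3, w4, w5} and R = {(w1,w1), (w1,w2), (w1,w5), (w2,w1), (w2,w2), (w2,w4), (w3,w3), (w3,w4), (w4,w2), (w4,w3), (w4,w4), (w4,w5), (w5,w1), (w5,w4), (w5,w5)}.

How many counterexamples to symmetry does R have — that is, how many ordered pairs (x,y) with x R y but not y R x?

0

R is symmetric; there are no such tuples.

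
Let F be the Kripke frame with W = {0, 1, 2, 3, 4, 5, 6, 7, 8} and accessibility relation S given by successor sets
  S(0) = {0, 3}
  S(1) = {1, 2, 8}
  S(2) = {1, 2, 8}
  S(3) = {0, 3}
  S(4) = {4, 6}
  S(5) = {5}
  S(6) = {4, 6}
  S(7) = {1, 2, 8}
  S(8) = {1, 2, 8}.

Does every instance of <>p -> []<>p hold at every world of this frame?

Yes

Axiom 5 corresponds to the accessibility relation being Euclidean.
Euclidean: yes — any two successors of a common world are S-related.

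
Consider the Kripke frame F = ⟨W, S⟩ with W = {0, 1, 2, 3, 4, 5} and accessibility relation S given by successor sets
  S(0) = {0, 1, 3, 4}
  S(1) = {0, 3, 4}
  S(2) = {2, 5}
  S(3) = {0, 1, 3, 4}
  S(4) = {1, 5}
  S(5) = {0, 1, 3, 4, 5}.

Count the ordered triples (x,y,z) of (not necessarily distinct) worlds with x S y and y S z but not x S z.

16

Enumerating: (0,4,5), (1,0,1), (1,3,1), (1,4,1), (1,4,5), (2,5,0), (2,5,1), (2,5,3), (2,5,4), (3,4,5), (4,1,0), (4,1,3), (4,1,4), (4,5,0), (4,5,3), (4,5,4).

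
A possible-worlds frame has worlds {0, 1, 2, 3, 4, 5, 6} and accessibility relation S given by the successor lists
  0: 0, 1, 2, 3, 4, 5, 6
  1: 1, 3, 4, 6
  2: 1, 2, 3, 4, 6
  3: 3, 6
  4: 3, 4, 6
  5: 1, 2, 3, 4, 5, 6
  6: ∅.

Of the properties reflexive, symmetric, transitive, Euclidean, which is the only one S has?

transitive

Reflexive: no — 6 is not related to itself.
Symmetric: no — 0 S 1 but not 1 S 0.
Transitive: yes — every two-step S-path is closed by a direct edge.
Euclidean: no — 0 S 1 and 0 S 2, but not 1 S 2.
Only transitive holds.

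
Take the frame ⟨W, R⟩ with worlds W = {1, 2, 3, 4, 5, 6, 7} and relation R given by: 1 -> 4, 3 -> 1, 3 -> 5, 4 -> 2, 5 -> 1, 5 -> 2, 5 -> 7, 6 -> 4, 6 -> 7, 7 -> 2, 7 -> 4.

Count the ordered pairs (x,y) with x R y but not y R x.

Enumerating: (1,4), (3,1), (3,5), (4,2), (5,1), (5,2), (5,7), (6,4), (6,7), (7,2), (7,4).

11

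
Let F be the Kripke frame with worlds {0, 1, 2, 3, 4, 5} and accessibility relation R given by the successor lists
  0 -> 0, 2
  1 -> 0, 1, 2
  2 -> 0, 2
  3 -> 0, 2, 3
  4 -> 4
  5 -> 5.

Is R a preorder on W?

Yes

Reflexive: yes — every world is R-related to itself.
Transitive: yes — every two-step R-path is closed by a direct edge.
So R is a preorder.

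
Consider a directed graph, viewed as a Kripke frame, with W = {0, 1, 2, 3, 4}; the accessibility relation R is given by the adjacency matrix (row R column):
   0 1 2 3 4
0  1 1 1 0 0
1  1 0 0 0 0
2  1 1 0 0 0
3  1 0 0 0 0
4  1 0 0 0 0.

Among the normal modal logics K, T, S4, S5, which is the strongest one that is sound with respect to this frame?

Reflexive (axiom T): no — 1 is not related to itself.
Transitive (axiom 4): no — 1 R 0 and 0 R 2, but not 1 R 2.
Euclidean (axiom 5): no — 0 R 1 and 0 R 2, but not 1 R 2.
So F validates K; T would additionally require R to be reflexive. The strongest is K.

K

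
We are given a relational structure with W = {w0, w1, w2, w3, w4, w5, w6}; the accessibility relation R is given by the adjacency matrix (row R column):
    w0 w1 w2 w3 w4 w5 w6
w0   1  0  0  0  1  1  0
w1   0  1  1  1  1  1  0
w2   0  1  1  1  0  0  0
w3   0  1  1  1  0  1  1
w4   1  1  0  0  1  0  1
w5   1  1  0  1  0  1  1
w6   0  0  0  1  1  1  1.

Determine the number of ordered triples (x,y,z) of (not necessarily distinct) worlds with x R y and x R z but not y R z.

Enumerating: (w0,w4,w5), (w0,w5,w4), (w1,w2,w4), (w1,w2,w5), (w1,w3,w4), (w1,w4,w2), (w1,w4,w3), (w1,w4,w5), (w1,w5,w2), (w1,w5,w4), (w3,w1,w6), (w3,w2,w5), … and 22 more.
Total: 34.

34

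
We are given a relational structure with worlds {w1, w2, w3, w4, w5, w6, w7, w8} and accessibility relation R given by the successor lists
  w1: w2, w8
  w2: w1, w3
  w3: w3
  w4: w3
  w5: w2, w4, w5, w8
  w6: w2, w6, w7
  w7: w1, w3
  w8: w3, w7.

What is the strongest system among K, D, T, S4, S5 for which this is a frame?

Serial (axiom D): yes — every world has a successor (e.g. w1 R w2).
Reflexive (axiom T): no — w1 is not related to itself.
Transitive (axiom 4): no — w1 R w2 and w2 R w3, but not w1 R w3.
Euclidean (axiom 5): no — w1 R w2 and w1 R w8, but not w2 R w8.
So F validates K, D; T would additionally require R to be reflexive. The strongest is D.

D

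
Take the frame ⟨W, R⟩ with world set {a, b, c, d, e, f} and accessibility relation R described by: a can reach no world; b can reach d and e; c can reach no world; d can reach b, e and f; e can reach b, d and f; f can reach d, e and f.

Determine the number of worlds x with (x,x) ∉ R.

5

Enumerating: a, b, c, d, e.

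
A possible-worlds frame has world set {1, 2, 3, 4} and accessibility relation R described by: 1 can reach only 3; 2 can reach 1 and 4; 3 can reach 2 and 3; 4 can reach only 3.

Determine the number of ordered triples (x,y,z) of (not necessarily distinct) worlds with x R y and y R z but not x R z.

6

Enumerating: (1,3,2), (2,1,3), (2,4,3), (3,2,1), (3,2,4), (4,3,2).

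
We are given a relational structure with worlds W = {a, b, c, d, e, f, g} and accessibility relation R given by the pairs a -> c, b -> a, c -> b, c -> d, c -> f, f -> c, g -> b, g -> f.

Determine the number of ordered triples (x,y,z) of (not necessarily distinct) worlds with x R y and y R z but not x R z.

11

Enumerating: (a,c,b), (a,c,d), (a,c,f), (b,a,c), (c,b,a), (c,f,c), (f,c,b), (f,c,d), (f,c,f), (g,b,a), (g,f,c).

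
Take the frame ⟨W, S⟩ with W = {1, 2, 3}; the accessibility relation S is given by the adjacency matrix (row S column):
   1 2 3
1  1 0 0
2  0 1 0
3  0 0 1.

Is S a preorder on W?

Yes

Reflexive: yes — every world is S-related to itself.
Transitive: yes — every two-step S-path is closed by a direct edge.
So S is a preorder.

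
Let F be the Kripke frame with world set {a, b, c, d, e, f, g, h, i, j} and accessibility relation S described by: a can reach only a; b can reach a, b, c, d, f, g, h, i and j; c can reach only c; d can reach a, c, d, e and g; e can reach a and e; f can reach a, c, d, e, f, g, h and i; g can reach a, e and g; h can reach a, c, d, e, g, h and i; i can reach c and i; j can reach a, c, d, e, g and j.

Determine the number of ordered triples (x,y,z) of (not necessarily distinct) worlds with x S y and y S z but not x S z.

5

Enumerating: (b,d,e), (b,f,e), (b,g,e), (b,h,e), (b,j,e).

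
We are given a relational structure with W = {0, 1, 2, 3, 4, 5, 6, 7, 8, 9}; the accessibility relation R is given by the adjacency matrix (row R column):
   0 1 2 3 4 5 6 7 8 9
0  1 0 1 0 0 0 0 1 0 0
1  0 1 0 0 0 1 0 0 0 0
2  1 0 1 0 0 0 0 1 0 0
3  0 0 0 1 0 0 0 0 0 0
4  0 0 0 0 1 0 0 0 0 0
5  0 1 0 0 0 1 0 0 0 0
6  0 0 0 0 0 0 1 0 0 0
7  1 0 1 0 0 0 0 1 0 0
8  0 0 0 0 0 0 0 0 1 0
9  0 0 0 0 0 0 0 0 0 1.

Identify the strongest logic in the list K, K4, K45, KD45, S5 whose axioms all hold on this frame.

S5

Transitive (axiom 4): yes — every two-step R-path is closed by a direct edge.
Euclidean (axiom 5): yes — any two successors of a common world are R-related.
Serial (axiom D): yes — every world has a successor (e.g. 0 R 0).
Reflexive (axiom T): yes — every world is R-related to itself.
So F validates K, K4, K45, KD45, S5. The strongest is S5.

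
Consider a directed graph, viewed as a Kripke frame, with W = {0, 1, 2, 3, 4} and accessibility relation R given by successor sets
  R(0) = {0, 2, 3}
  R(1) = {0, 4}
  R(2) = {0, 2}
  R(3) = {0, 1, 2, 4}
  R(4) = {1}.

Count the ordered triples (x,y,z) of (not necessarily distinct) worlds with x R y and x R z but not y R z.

15

Enumerating: (0,2,3), (0,3,3), (1,0,4), (1,4,0), (1,4,4), (3,0,1), (3,0,4), (3,1,1), (3,1,2), (3,2,1), (3,2,4), (3,4,0), (3,4,2), (3,4,4), (4,1,1).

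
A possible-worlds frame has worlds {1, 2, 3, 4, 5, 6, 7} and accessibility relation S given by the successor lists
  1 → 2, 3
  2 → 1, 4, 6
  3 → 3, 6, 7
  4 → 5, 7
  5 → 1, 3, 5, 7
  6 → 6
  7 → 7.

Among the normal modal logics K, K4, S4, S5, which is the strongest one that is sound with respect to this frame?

K

Transitive (axiom 4): no — 1 S 2 and 2 S 4, but not 1 S 4.
Reflexive (axiom T): no — 1 is not related to itself.
Euclidean (axiom 5): no — 1 S 2 and 1 S 3, but not 2 S 3.
So F validates K; K4 would additionally require S to be transitive. The strongest is K.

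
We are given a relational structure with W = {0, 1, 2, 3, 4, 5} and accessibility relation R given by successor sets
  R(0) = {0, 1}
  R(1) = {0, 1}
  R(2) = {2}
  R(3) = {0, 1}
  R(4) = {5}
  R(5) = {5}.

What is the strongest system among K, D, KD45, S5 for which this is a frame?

Serial (axiom D): yes — every world has a successor (e.g. 0 R 0).
Euclidean (axiom 5): yes — any two successors of a common world are R-related.
Transitive (axiom 4): yes — every two-step R-path is closed by a direct edge.
Reflexive (axiom T): no — 3 is not related to itself.
So F validates K, D, KD45; S5 would additionally require R to be reflexive. The strongest is KD45.

KD45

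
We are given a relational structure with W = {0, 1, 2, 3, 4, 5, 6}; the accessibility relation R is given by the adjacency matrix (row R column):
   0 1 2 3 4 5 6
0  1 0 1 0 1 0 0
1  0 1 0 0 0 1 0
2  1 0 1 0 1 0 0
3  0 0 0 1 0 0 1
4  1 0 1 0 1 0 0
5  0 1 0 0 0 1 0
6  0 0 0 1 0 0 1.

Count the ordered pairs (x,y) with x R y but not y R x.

R is symmetric; there are no such tuples.

0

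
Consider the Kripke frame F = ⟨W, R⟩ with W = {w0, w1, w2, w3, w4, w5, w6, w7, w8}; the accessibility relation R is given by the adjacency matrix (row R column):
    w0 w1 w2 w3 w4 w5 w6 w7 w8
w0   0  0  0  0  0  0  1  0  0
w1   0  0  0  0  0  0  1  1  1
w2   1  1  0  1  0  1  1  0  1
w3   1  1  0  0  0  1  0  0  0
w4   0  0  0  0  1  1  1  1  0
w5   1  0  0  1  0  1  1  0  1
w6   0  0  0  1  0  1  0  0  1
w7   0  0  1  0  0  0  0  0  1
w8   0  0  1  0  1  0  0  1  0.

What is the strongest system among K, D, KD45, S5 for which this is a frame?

Serial (axiom D): yes — every world has a successor (e.g. w0 R w6).
Euclidean (axiom 5): no — w1 R w6 and w1 R w7, but not w6 R w7.
Transitive (axiom 4): no — w0 R w6 and w6 R w3, but not w0 R w3.
Reflexive (axiom T): no — w0 is not related to itself.
So F validates K, D; KD45 would additionally require R to be Euclidean and transitive. The strongest is D.

D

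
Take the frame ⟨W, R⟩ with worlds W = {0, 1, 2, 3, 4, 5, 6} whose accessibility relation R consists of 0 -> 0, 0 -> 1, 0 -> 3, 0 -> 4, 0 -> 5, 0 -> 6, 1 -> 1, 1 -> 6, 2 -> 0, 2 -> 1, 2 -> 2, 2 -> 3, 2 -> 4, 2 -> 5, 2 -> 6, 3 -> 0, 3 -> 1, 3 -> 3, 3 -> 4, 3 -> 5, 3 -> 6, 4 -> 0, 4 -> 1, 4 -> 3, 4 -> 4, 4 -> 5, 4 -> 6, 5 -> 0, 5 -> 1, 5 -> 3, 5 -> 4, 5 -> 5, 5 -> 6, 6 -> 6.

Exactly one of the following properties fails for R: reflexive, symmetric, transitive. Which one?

symmetric

Reflexive: yes — every world is R-related to itself.
Symmetric: no — 0 R 1 but not 1 R 0.
Transitive: yes — every two-step R-path is closed by a direct edge.
Only symmetric fails.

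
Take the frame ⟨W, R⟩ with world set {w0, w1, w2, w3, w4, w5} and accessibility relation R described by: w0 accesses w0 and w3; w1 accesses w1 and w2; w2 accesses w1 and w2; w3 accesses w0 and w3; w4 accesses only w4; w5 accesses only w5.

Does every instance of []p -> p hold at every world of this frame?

By correspondence theory, T is valid on a frame iff R is reflexive.
Reflexive: yes — every world is R-related to itself.

Yes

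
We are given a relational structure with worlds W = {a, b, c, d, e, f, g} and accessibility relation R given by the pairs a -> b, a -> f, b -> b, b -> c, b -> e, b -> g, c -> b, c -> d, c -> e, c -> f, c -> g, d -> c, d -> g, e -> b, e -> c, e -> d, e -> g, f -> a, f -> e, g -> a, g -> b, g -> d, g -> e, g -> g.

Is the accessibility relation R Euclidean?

Euclidean: no — a R b and a R f, but not b R f.

No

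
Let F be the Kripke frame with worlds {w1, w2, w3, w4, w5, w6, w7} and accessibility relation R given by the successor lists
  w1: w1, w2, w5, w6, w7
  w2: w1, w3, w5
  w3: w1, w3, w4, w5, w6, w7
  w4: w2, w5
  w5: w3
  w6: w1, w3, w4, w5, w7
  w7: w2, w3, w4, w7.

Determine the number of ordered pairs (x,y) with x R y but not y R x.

13

Enumerating: (w1,w5), (w1,w7), (w2,w3), (w2,w5), (w3,w1), (w3,w4), (w4,w2), (w4,w5), (w6,w4), (w6,w5), (w6,w7), (w7,w2), (w7,w4).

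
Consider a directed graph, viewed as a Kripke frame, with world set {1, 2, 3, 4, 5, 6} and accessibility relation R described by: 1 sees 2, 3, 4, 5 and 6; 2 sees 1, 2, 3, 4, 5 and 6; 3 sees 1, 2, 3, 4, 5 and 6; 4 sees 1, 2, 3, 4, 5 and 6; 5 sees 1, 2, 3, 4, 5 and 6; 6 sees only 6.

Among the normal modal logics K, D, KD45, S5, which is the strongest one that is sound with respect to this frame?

Serial (axiom D): yes — every world has a successor (e.g. 1 R 2).
Euclidean (axiom 5): no — 1 R 6 and 1 R 2, but not 6 R 2.
Transitive (axiom 4): no — 1 R 2 and 2 R 1, but not 1 R 1.
Reflexive (axiom T): no — 1 is not related to itself.
So F validates K, D; KD45 would additionally require R to be Euclidean and transitive. The strongest is D.

D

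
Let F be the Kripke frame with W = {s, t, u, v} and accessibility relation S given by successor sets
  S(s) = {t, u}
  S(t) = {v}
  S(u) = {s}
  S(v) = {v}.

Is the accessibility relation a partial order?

Reflexive: no — s is not related to itself.
Transitive: no — s S t and t S v, but not s S v.
Antisymmetric: no — s S u and u S s with s ≠ u.
So S is not a partial order.

No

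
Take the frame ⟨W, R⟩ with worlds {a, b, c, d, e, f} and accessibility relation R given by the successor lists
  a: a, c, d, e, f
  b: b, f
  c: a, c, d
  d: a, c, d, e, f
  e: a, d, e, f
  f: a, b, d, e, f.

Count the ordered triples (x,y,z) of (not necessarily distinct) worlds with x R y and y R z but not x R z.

Enumerating: (a,f,b), (b,f,a), (b,f,d), (b,f,e), (c,a,e), (c,a,f), (c,d,e), (c,d,f), (d,f,b), (e,a,c), (e,d,c), (e,f,b), (f,a,c), (f,d,c).

14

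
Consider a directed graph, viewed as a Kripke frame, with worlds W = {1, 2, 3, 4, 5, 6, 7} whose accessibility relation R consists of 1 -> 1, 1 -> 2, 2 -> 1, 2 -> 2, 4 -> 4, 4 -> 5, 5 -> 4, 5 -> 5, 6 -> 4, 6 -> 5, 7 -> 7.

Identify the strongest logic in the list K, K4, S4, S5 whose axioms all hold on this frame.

K4

Transitive (axiom 4): yes — every two-step R-path is closed by a direct edge.
Reflexive (axiom T): no — 3 is not related to itself.
Euclidean (axiom 5): yes — any two successors of a common world are R-related.
So F validates K, K4; S4 would additionally require R to be reflexive. The strongest is K4.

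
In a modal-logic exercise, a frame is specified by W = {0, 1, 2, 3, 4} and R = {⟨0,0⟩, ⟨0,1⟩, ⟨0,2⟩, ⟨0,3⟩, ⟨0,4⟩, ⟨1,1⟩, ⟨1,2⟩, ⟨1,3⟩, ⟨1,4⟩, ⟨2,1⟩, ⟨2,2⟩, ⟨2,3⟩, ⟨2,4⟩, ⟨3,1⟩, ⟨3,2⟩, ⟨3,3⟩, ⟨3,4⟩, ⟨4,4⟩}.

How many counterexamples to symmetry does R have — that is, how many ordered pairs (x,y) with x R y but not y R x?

Enumerating: (0,1), (0,2), (0,3), (0,4), (1,4), (2,4), (3,4).

7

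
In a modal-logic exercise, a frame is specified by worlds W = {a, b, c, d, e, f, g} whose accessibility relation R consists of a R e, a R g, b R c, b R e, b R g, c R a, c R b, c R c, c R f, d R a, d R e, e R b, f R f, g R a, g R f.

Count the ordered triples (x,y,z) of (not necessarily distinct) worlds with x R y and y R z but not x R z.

20

Enumerating: (a,e,b), (a,g,a), (a,g,f), (b,c,a), (b,c,b), (b,c,f), (b,e,b), (b,g,a), (b,g,f), (c,a,e), (c,a,g), (c,b,e), … and 8 more.
Total: 20.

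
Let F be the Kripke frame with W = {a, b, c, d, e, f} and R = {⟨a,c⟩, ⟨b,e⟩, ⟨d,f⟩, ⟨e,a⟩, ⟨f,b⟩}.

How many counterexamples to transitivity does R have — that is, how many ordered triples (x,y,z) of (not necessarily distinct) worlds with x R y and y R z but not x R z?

Enumerating: (b,e,a), (d,f,b), (e,a,c), (f,b,e).

4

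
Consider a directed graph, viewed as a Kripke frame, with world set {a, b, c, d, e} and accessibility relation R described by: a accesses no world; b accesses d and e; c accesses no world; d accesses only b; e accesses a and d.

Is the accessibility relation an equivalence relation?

No

Reflexive: no — a is not related to itself.
Symmetric: no — b R e but not e R b.
Transitive: no — b R e and e R a, but not b R a.
So R is not an equivalence relation.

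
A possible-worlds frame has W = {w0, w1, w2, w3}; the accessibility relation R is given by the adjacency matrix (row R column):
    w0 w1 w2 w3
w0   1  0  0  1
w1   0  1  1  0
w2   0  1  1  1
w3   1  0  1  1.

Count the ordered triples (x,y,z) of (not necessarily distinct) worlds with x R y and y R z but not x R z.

4

Enumerating: (w0,w3,w2), (w1,w2,w3), (w2,w3,w0), (w3,w2,w1).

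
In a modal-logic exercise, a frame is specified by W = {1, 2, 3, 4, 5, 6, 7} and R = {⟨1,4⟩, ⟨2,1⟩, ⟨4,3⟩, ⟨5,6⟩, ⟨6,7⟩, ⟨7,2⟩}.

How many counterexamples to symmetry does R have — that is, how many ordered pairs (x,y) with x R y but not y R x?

Enumerating: (1,4), (2,1), (4,3), (5,6), (6,7), (7,2).

6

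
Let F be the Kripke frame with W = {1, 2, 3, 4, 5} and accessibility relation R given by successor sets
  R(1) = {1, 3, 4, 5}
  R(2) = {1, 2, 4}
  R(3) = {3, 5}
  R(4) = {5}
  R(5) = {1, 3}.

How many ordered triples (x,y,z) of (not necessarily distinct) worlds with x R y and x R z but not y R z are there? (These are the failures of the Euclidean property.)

Enumerating: (1,3,1), (1,3,4), (1,4,1), (1,4,3), (1,4,4), (1,5,4), (1,5,5), (2,1,2), (2,4,1), (2,4,2), (2,4,4), (3,5,5), (4,5,5), (5,3,1).

14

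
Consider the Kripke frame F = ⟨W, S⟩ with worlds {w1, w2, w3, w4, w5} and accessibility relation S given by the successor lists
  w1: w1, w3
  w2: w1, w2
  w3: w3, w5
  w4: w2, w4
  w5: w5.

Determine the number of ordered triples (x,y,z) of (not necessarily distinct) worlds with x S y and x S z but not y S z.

Enumerating: (w1,w3,w1), (w2,w1,w2), (w3,w5,w3), (w4,w2,w4).

4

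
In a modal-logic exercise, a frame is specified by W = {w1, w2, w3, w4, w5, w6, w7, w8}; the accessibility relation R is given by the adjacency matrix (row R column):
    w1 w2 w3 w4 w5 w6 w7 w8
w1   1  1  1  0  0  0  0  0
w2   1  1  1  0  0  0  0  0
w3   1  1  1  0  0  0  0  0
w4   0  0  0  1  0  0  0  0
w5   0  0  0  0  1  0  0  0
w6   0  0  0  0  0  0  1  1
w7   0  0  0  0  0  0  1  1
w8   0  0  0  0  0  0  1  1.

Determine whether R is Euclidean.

Euclidean: yes — any two successors of a common world are R-related.

Yes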